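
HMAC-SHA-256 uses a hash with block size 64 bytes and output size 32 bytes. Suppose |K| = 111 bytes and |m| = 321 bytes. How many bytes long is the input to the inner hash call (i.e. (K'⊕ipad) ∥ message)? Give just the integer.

Key is 111 > 64 bytes, so it is hashed to 32 bytes then zero-padded to 64: |K'| = 64.
Inner input = (K'⊕ipad) ∥ m → 64 + 321 = 385 bytes.

385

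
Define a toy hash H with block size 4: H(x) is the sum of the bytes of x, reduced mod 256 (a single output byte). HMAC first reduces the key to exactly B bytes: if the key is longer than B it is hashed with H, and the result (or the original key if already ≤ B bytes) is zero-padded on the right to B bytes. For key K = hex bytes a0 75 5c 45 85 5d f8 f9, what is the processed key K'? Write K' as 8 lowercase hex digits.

|K| = 8 > B = 4, so first hash the key.
H(K): sum = 160+117+92+69+133+93+248+249 = 1161; mod 256 = 137 → 89.
Zero-pad H(K) = 89 to 4 bytes: K' = 89 00 00 00.

89000000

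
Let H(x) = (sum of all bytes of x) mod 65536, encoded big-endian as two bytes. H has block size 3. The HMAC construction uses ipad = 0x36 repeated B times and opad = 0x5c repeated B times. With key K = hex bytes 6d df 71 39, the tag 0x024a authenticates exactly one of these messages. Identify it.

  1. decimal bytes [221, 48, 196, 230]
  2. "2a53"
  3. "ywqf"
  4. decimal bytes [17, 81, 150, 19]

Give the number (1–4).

1

Key hex bytes 6d df 71 39 is 4 bytes > B = 3, so hash it first: H(key) = 01 f6, then zero-pad to 3 bytes: K' = 01 f6 00.
K' ⊕ ipad = 37 c0 36; K' ⊕ opad = 5d aa 5c.
m1: inner = H(37 c0 36 dd 30 c4 e6) = 03 e4; tag = H(5d aa 5c 03 e4) = 024a ← matches
m2: inner = H(37 c0 36 32 61 35 33) = 02 28; tag = H(5d aa 5c 02 28) = 018d
m3: inner = H(37 c0 36 79 77 71 66) = 02 f4; tag = H(5d aa 5c 02 f4) = 0259
m4: inner = H(37 c0 36 11 51 96 13) = 02 38; tag = H(5d aa 5c 02 38) = 019d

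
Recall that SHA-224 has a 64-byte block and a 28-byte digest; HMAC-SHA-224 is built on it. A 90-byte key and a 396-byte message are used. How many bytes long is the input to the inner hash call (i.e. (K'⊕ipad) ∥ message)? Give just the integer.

460

Key is 90 > 64 bytes, so it is hashed to 28 bytes then zero-padded to 64: |K'| = 64.
Inner input = (K'⊕ipad) ∥ m → 64 + 396 = 460 bytes.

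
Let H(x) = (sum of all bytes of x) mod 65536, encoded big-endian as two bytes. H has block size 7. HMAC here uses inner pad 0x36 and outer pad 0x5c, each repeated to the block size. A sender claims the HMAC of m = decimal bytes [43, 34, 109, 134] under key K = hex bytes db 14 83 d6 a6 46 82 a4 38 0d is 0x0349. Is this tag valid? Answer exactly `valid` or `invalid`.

Key hex bytes db 14 83 d6 a6 46 82 a4 38 0d is 10 bytes > B = 7, so hash it first: H(key) = 04 9f, then zero-pad to 7 bytes: K' = 04 9f 00 00 00 00 00.
K' ⊕ ipad = 32 a9 36 36 36 36 36; K' ⊕ opad = 58 c3 5c 5c 5c 5c 5c.
Inner hash: sum = 50+169+54+54+54+54+54+43+34+109+134 = 809 → 03 29.
Outer hash (recomputed tag): sum = 88+195+92+92+92+92+92+3+41 = 787 → 03 13.
Recomputed tag = 0313; claimed = 0349 → mismatch.

invalid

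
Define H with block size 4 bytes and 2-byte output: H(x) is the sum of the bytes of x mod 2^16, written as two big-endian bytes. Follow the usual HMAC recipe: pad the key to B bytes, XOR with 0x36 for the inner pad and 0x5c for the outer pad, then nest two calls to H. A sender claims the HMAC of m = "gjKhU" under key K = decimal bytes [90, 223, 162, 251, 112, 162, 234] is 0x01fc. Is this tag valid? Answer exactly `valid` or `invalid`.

valid

Key decimal bytes [90, 223, 162, 251, 112, 162, 234] = 5a df a2 fb 70 a2 ea is 7 bytes > B = 4, so hash it first: H(key) = 04 d2, then zero-pad to 4 bytes: K' = 04 d2 00 00.
K' ⊕ ipad = 32 e4 36 36; K' ⊕ opad = 58 8e 5c 5c.
Inner hash: sum = 50+228+54+54+103+106+75+104+85 = 859 → 03 5b.
Outer hash (recomputed tag): sum = 88+142+92+92+3+91 = 508 → 01 fc.
Recomputed tag = 01fc; claimed = 01fc → match.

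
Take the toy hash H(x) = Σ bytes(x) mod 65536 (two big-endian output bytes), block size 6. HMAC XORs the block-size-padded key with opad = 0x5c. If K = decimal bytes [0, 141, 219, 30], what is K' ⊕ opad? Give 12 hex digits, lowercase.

5cd187425c5c

Key decimal bytes [0, 141, 219, 30] = 00 8d db 1e is 4 bytes ≤ B = 6; zero-pad to 6 bytes: K' = 00 8d db 1e 00 00.
XOR each byte with 0x5c: 00⊕5c=5c, 8d⊕5c=d1, db⊕5c=87, 1e⊕5c=42, 00⊕5c=5c, 00⊕5c=5c.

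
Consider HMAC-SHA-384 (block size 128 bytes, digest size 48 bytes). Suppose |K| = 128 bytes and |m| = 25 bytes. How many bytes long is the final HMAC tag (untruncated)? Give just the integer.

48

The tag is one SHA-384 digest: 48 bytes.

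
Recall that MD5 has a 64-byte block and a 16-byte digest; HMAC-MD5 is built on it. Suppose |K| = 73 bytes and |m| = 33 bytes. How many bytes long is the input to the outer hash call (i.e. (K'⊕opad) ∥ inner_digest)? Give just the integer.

80

Key is 73 > 64 bytes, so it is hashed to 16 bytes then zero-padded to 64: |K'| = 64.
Outer input = (K'⊕opad) ∥ H(inner) → 64 + 16 = 80 bytes.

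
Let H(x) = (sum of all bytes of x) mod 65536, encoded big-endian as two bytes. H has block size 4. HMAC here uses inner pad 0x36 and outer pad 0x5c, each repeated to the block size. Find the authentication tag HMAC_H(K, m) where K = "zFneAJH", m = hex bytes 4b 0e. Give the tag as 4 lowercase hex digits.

019a

Key "zFneAJH" = 7a 46 6e 65 41 4a 48 is 7 bytes > B = 4, so hash it first: H(key) = 02 66, then zero-pad to 4 bytes: K' = 02 66 00 00.
K' ⊕ ipad = 34 50 36 36.  K' ⊕ opad = 5e 3a 5c 5c.
Inner input = (K'⊕ipad) ∥ m = 34 50 36 36 ∥ 4b 0e.
Inner hash: sum = 52+80+54+54+75+14 = 329 → 01 49.
Outer input = (K'⊕opad) ∥ inner = 5e 3a 5c 5c ∥ 01 49.
Outer hash (tag): sum = 94+58+92+92+1+73 = 410 → 01 9a.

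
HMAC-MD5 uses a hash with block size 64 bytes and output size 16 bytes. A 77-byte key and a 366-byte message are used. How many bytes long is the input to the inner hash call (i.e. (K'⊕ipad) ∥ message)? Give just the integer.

430

Key is 77 > 64 bytes, so it is hashed to 16 bytes then zero-padded to 64: |K'| = 64.
Inner input = (K'⊕ipad) ∥ m → 64 + 366 = 430 bytes.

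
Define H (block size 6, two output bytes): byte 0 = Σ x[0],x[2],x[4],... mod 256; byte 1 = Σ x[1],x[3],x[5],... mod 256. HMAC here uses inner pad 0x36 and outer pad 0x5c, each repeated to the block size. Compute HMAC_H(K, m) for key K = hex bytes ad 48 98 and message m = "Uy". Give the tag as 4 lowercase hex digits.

e52f

Key hex bytes ad 48 98 is 3 bytes ≤ B = 6; zero-pad to 6 bytes: K' = ad 48 98 00 00 00.
K' ⊕ ipad = 9b 7e ae 36 36 36.  K' ⊕ opad = f1 14 c4 5c 5c 5c.
Inner input = (K'⊕ipad) ∥ m = 9b 7e ae 36 36 36 ∥ 55 79.
Inner hash: even-index sum = 468 mod 256 = 212; odd-index sum = 355 mod 256 = 99 → d4 63.
Outer input = (K'⊕opad) ∥ inner = f1 14 c4 5c 5c 5c ∥ d4 63.
Outer hash (tag): even-index sum = 741 mod 256 = 229; odd-index sum = 303 mod 256 = 47 → e5 2f.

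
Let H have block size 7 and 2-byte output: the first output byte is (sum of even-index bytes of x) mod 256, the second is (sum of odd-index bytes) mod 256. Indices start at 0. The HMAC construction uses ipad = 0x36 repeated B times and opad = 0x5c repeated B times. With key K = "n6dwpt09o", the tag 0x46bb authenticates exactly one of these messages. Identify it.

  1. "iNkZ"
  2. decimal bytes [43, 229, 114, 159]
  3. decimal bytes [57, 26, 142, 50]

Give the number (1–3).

Key "n6dwpt09o" = 6e 36 64 77 70 74 30 39 6f is 9 bytes > B = 7, so hash it first: H(key) = e1 5a, then zero-pad to 7 bytes: K' = e1 5a 00 00 00 00 00.
K' ⊕ ipad = d7 6c 36 36 36 36 36; K' ⊕ opad = bd 06 5c 5c 5c 5c 5c.
m1: inner = H(d7 6c 36 36 36 36 36 69 4e 6b 5a) = 21 ac; tag = H(bd 06 5c 5c 5c 5c 5c 21 ac) = 7ddf
m2: inner = H(d7 6c 36 36 36 36 36 2b e5 72 9f) = fd 75; tag = H(bd 06 5c 5c 5c 5c 5c fd 75) = 46bb ← matches
m3: inner = H(d7 6c 36 36 36 36 36 39 1a 8e 32) = c5 9f; tag = H(bd 06 5c 5c 5c 5c 5c c5 9f) = 7083

2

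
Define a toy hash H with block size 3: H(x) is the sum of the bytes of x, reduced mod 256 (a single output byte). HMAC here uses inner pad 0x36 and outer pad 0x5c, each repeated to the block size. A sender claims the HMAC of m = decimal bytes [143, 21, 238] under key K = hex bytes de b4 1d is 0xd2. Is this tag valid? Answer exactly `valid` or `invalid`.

Key hex bytes de b4 1d is exactly B = 3 bytes: K' = de b4 1d.
K' ⊕ ipad = e8 82 2b; K' ⊕ opad = 82 e8 41.
Inner hash: sum = 232+130+43+143+21+238 = 807; mod 256 = 39 → 27.
Outer hash (recomputed tag): sum = 130+232+65+39 = 466; mod 256 = 210 → d2.
Recomputed tag = d2; claimed = d2 → match.

valid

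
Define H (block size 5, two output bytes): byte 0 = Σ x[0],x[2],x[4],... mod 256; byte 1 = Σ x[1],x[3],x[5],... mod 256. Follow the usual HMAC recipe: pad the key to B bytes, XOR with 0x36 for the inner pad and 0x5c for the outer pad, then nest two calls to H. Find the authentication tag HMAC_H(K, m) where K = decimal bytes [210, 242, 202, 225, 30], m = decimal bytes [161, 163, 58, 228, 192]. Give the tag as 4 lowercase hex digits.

9cfa

Key decimal bytes [210, 242, 202, 225, 30] = d2 f2 ca e1 1e is exactly B = 5 bytes: K' = d2 f2 ca e1 1e.
K' ⊕ ipad = e4 c4 fc d7 28.  K' ⊕ opad = 8e ae 96 bd 42.
Inner input = (K'⊕ipad) ∥ m = e4 c4 fc d7 28 ∥ a1 a3 3a e4 c0.
Inner hash: even-index sum = 911 mod 256 = 143; odd-index sum = 822 mod 256 = 54 → 8f 36.
Outer input = (K'⊕opad) ∥ inner = 8e ae 96 bd 42 ∥ 8f 36.
Outer hash (tag): even-index sum = 412 mod 256 = 156; odd-index sum = 506 mod 256 = 250 → 9c fa.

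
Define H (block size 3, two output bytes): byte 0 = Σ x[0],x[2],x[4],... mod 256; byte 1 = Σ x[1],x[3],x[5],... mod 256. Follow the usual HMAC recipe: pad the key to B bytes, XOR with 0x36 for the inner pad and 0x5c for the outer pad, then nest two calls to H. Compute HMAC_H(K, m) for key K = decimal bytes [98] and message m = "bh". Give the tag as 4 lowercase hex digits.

Key decimal bytes [98] = 62 is 1 byte ≤ B = 3; zero-pad to 3 bytes: K' = 62 00 00.
K' ⊕ ipad = 54 36 36.  K' ⊕ opad = 3e 5c 5c.
Inner input = (K'⊕ipad) ∥ m = 54 36 36 ∥ 62 68.
Inner hash: even-index sum = 242 mod 256 = 242; odd-index sum = 152 mod 256 = 152 → f2 98.
Outer input = (K'⊕opad) ∥ inner = 3e 5c 5c ∥ f2 98.
Outer hash (tag): even-index sum = 306 mod 256 = 50; odd-index sum = 334 mod 256 = 78 → 32 4e.

324e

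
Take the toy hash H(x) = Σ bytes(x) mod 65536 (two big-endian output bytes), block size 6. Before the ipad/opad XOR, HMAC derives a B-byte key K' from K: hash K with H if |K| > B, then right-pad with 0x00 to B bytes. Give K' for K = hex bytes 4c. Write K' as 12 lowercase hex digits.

4c0000000000

Key hex bytes 4c is 1 byte ≤ B = 6; zero-pad to 6 bytes: K' = 4c 00 00 00 00 00.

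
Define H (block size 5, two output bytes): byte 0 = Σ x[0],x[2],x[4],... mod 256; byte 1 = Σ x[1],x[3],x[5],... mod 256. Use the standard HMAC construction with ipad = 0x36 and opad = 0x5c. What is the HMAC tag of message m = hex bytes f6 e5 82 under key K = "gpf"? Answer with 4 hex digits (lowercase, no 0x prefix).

Key "gpf" = 67 70 66 is 3 bytes ≤ B = 5; zero-pad to 5 bytes: K' = 67 70 66 00 00.
K' ⊕ ipad = 51 46 50 36 36.  K' ⊕ opad = 3b 2c 3a 5c 5c.
Inner input = (K'⊕ipad) ∥ m = 51 46 50 36 36 ∥ f6 e5 82.
Inner hash: even-index sum = 444 mod 256 = 188; odd-index sum = 500 mod 256 = 244 → bc f4.
Outer input = (K'⊕opad) ∥ inner = 3b 2c 3a 5c 5c ∥ bc f4.
Outer hash (tag): even-index sum = 453 mod 256 = 197; odd-index sum = 324 mod 256 = 68 → c5 44.

c544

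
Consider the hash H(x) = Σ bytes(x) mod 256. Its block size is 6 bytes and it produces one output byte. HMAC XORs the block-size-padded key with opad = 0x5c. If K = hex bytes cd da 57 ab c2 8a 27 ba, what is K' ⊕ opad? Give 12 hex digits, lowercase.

Key hex bytes cd da 57 ab c2 8a 27 ba is 8 bytes > B = 6, so hash it first: H(key) = d6, then zero-pad to 6 bytes: K' = d6 00 00 00 00 00.
XOR each byte with 0x5c: d6⊕5c=8a, 00⊕5c=5c, 00⊕5c=5c, 00⊕5c=5c, 00⊕5c=5c, 00⊕5c=5c.

8a5c5c5c5c5c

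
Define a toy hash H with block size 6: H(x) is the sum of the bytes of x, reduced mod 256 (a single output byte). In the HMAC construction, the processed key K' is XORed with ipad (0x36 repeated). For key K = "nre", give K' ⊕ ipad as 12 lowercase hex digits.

584453363636

Key "nre" = 6e 72 65 is 3 bytes ≤ B = 6; zero-pad to 6 bytes: K' = 6e 72 65 00 00 00.
XOR each byte with 0x36: 6e⊕36=58, 72⊕36=44, 65⊕36=53, 00⊕36=36, 00⊕36=36, 00⊕36=36.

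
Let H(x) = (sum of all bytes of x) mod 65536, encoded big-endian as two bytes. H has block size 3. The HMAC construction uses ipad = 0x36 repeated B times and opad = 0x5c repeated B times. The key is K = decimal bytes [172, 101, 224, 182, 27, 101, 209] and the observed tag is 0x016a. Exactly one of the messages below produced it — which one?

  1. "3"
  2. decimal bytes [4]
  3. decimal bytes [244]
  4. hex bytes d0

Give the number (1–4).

Key decimal bytes [172, 101, 224, 182, 27, 101, 209] = ac 65 e0 b6 1b 65 d1 is 7 bytes > B = 3, so hash it first: H(key) = 03 f8, then zero-pad to 3 bytes: K' = 03 f8 00.
K' ⊕ ipad = 35 ce 36; K' ⊕ opad = 5f a4 5c.
m1: inner = H(35 ce 36 33) = 01 6c; tag = H(5f a4 5c 01 6c) = 01cc
m2: inner = H(35 ce 36 04) = 01 3d; tag = H(5f a4 5c 01 3d) = 019d
m3: inner = H(35 ce 36 f4) = 02 2d; tag = H(5f a4 5c 02 2d) = 018e
m4: inner = H(35 ce 36 d0) = 02 09; tag = H(5f a4 5c 02 09) = 016a ← matches

4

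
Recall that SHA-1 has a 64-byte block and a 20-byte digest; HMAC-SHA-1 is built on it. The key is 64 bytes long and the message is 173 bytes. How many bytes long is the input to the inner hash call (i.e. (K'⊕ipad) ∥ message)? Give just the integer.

Key is 64 ≤ 64 bytes, zero-padded: |K'| = 64.
Inner input = (K'⊕ipad) ∥ m → 64 + 173 = 237 bytes.

237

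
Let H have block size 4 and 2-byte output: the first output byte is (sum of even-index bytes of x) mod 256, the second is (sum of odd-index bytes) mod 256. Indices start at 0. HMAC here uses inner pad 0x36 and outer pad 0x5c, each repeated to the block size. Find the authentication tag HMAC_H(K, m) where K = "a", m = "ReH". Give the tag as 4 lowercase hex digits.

c089

Key "a" = 61 is 1 byte ≤ B = 4; zero-pad to 4 bytes: K' = 61 00 00 00.
K' ⊕ ipad = 57 36 36 36.  K' ⊕ opad = 3d 5c 5c 5c.
Inner input = (K'⊕ipad) ∥ m = 57 36 36 36 ∥ 52 65 48.
Inner hash: even-index sum = 295 mod 256 = 39; odd-index sum = 209 mod 256 = 209 → 27 d1.
Outer input = (K'⊕opad) ∥ inner = 3d 5c 5c 5c ∥ 27 d1.
Outer hash (tag): even-index sum = 192 mod 256 = 192; odd-index sum = 393 mod 256 = 137 → c0 89.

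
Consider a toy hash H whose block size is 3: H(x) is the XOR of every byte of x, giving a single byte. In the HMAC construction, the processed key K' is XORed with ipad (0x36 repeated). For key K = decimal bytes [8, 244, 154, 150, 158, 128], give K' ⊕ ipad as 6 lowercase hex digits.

d83636

Key decimal bytes [8, 244, 154, 150, 158, 128] = 08 f4 9a 96 9e 80 is 6 bytes > B = 3, so hash it first: H(key) = ee, then zero-pad to 3 bytes: K' = ee 00 00.
XOR each byte with 0x36: ee⊕36=d8, 00⊕36=36, 00⊕36=36.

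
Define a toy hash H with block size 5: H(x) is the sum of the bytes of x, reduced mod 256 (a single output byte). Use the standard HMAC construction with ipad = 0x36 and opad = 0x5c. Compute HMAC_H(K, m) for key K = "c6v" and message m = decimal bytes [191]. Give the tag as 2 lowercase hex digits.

4b

Key "c6v" = 63 36 76 is 3 bytes ≤ B = 5; zero-pad to 5 bytes: K' = 63 36 76 00 00.
K' ⊕ ipad = 55 00 40 36 36.  K' ⊕ opad = 3f 6a 2a 5c 5c.
Inner input = (K'⊕ipad) ∥ m = 55 00 40 36 36 ∥ bf.
Inner hash: sum = 85+0+64+54+54+191 = 448; mod 256 = 192 → c0.
Outer input = (K'⊕opad) ∥ inner = 3f 6a 2a 5c 5c ∥ c0.
Outer hash (tag): sum = 63+106+42+92+92+192 = 587; mod 256 = 75 → 4b.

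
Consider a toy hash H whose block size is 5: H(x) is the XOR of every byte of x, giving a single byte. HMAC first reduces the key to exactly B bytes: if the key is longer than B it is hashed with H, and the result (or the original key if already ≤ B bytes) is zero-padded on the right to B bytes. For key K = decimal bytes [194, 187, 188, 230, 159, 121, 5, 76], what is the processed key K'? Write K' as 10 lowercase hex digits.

|K| = 8 > B = 5, so first hash the key.
H(K): XOR c2⊕bb⊕bc⊕e6⊕9f⊕79⊕05⊕4c = 8c.
Zero-pad H(K) = 8c to 5 bytes: K' = 8c 00 00 00 00.

8c00000000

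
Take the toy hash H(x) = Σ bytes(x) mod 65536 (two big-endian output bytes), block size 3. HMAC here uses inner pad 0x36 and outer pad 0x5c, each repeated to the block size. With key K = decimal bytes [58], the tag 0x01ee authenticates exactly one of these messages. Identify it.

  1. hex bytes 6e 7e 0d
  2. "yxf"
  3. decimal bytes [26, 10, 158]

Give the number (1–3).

2

Key decimal bytes [58] = 3a is 1 byte ≤ B = 3; zero-pad to 3 bytes: K' = 3a 00 00.
K' ⊕ ipad = 0c 36 36; K' ⊕ opad = 66 5c 5c.
m1: inner = H(0c 36 36 6e 7e 0d) = 01 71; tag = H(66 5c 5c 01 71) = 0190
m2: inner = H(0c 36 36 79 78 66) = 01 cf; tag = H(66 5c 5c 01 cf) = 01ee ← matches
m3: inner = H(0c 36 36 1a 0a 9e) = 01 3a; tag = H(66 5c 5c 01 3a) = 0159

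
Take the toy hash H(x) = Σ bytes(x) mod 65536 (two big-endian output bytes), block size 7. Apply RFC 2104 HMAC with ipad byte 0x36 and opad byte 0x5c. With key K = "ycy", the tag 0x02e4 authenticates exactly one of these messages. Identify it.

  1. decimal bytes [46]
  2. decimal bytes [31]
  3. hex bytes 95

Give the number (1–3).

Key "ycy" = 79 63 79 is 3 bytes ≤ B = 7; zero-pad to 7 bytes: K' = 79 63 79 00 00 00 00.
K' ⊕ ipad = 4f 55 4f 36 36 36 36; K' ⊕ opad = 25 3f 25 5c 5c 5c 5c.
m1: inner = H(4f 55 4f 36 36 36 36 2e) = 01 f9; tag = H(25 3f 25 5c 5c 5c 5c 01 f9) = 02f3
m2: inner = H(4f 55 4f 36 36 36 36 1f) = 01 ea; tag = H(25 3f 25 5c 5c 5c 5c 01 ea) = 02e4 ← matches
m3: inner = H(4f 55 4f 36 36 36 36 95) = 02 60; tag = H(25 3f 25 5c 5c 5c 5c 02 60) = 025b

2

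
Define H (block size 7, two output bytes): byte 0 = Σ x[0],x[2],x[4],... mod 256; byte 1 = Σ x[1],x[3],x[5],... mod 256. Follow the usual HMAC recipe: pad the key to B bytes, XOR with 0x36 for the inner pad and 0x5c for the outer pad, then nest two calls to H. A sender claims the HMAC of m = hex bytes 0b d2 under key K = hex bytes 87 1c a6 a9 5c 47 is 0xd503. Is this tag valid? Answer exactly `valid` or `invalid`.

Key hex bytes 87 1c a6 a9 5c 47 is 6 bytes ≤ B = 7; zero-pad to 7 bytes: K' = 87 1c a6 a9 5c 47 00.
K' ⊕ ipad = b1 2a 90 9f 6a 71 36; K' ⊕ opad = db 40 fa f5 00 1b 5c.
Inner hash: even-index sum = 691 mod 256 = 179; odd-index sum = 325 mod 256 = 69 → b3 45.
Outer hash (recomputed tag): even-index sum = 630 mod 256 = 118; odd-index sum = 515 mod 256 = 3 → 76 03.
Recomputed tag = 7603; claimed = d503 → mismatch.

invalid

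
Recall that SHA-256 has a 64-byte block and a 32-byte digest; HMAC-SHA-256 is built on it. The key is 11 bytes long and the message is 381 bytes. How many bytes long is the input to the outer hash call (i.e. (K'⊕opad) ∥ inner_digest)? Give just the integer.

Key is 11 ≤ 64 bytes, zero-padded: |K'| = 64.
Outer input = (K'⊕opad) ∥ H(inner) → 64 + 32 = 96 bytes.

96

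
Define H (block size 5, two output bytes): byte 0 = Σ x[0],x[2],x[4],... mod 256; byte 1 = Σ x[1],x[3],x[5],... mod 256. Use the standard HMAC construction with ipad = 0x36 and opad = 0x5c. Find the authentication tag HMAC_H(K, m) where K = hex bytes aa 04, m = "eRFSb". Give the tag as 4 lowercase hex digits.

2361

Key hex bytes aa 04 is 2 bytes ≤ B = 5; zero-pad to 5 bytes: K' = aa 04 00 00 00.
K' ⊕ ipad = 9c 32 36 36 36.  K' ⊕ opad = f6 58 5c 5c 5c.
Inner input = (K'⊕ipad) ∥ m = 9c 32 36 36 36 ∥ 65 52 46 53 62.
Inner hash: even-index sum = 429 mod 256 = 173; odd-index sum = 373 mod 256 = 117 → ad 75.
Outer input = (K'⊕opad) ∥ inner = f6 58 5c 5c 5c ∥ ad 75.
Outer hash (tag): even-index sum = 547 mod 256 = 35; odd-index sum = 353 mod 256 = 97 → 23 61.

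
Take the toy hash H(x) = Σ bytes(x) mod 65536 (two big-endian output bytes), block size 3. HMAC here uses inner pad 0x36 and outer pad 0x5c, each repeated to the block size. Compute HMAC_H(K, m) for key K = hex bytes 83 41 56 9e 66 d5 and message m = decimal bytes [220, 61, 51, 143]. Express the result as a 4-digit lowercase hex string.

Key hex bytes 83 41 56 9e 66 d5 is 6 bytes > B = 3, so hash it first: H(key) = 02 f3, then zero-pad to 3 bytes: K' = 02 f3 00.
K' ⊕ ipad = 34 c5 36.  K' ⊕ opad = 5e af 5c.
Inner input = (K'⊕ipad) ∥ m = 34 c5 36 ∥ dc 3d 33 8f.
Inner hash: sum = 52+197+54+220+61+51+143 = 778 → 03 0a.
Outer input = (K'⊕opad) ∥ inner = 5e af 5c ∥ 03 0a.
Outer hash (tag): sum = 94+175+92+3+10 = 374 → 01 76.

0176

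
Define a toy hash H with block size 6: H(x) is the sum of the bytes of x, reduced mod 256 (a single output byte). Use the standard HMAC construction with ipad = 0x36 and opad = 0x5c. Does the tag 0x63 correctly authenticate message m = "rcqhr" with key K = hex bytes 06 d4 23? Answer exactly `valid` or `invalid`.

invalid

Key hex bytes 06 d4 23 is 3 bytes ≤ B = 6; zero-pad to 6 bytes: K' = 06 d4 23 00 00 00.
K' ⊕ ipad = 30 e2 15 36 36 36; K' ⊕ opad = 5a 88 7f 5c 5c 5c.
Inner hash: sum = 48+226+21+54+54+54+114+99+113+104+114 = 1001; mod 256 = 233 → e9.
Outer hash (recomputed tag): sum = 90+136+127+92+92+92+233 = 862; mod 256 = 94 → 5e.
Recomputed tag = 5e; claimed = 63 → mismatch.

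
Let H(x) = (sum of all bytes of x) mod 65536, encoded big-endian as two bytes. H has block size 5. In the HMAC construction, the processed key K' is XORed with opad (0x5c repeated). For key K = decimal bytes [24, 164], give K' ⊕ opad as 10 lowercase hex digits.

Key decimal bytes [24, 164] = 18 a4 is 2 bytes ≤ B = 5; zero-pad to 5 bytes: K' = 18 a4 00 00 00.
XOR each byte with 0x5c: 18⊕5c=44, a4⊕5c=f8, 00⊕5c=5c, 00⊕5c=5c, 00⊕5c=5c.

44f85c5c5c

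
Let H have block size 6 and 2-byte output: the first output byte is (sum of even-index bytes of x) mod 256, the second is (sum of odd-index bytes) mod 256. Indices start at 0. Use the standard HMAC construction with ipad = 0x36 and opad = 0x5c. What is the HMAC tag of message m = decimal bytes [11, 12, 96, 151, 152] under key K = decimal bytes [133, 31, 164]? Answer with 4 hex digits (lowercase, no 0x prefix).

ab33

Key decimal bytes [133, 31, 164] = 85 1f a4 is 3 bytes ≤ B = 6; zero-pad to 6 bytes: K' = 85 1f a4 00 00 00.
K' ⊕ ipad = b3 29 92 36 36 36.  K' ⊕ opad = d9 43 f8 5c 5c 5c.
Inner input = (K'⊕ipad) ∥ m = b3 29 92 36 36 36 ∥ 0b 0c 60 97 98.
Inner hash: even-index sum = 638 mod 256 = 126; odd-index sum = 312 mod 256 = 56 → 7e 38.
Outer input = (K'⊕opad) ∥ inner = d9 43 f8 5c 5c 5c ∥ 7e 38.
Outer hash (tag): even-index sum = 683 mod 256 = 171; odd-index sum = 307 mod 256 = 51 → ab 33.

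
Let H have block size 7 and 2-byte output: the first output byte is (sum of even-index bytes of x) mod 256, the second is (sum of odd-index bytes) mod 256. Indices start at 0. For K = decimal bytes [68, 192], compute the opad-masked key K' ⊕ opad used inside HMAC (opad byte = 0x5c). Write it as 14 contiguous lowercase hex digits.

Key decimal bytes [68, 192] = 44 c0 is 2 bytes ≤ B = 7; zero-pad to 7 bytes: K' = 44 c0 00 00 00 00 00.
XOR each byte with 0x5c: 44⊕5c=18, c0⊕5c=9c, 00⊕5c=5c, 00⊕5c=5c, 00⊕5c=5c, 00⊕5c=5c, 00⊕5c=5c.

189c5c5c5c5c5c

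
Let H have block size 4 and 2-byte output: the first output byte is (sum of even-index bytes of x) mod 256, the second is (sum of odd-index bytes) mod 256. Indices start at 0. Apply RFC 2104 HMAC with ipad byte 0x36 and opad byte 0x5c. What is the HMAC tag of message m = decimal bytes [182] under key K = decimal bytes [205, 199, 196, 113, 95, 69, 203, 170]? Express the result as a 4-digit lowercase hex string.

bc1e

Key decimal bytes [205, 199, 196, 113, 95, 69, 203, 170] = cd c7 c4 71 5f 45 cb aa is 8 bytes > B = 4, so hash it first: H(key) = bb 27, then zero-pad to 4 bytes: K' = bb 27 00 00.
K' ⊕ ipad = 8d 11 36 36.  K' ⊕ opad = e7 7b 5c 5c.
Inner input = (K'⊕ipad) ∥ m = 8d 11 36 36 ∥ b6.
Inner hash: even-index sum = 377 mod 256 = 121; odd-index sum = 71 mod 256 = 71 → 79 47.
Outer input = (K'⊕opad) ∥ inner = e7 7b 5c 5c ∥ 79 47.
Outer hash (tag): even-index sum = 444 mod 256 = 188; odd-index sum = 286 mod 256 = 30 → bc 1e.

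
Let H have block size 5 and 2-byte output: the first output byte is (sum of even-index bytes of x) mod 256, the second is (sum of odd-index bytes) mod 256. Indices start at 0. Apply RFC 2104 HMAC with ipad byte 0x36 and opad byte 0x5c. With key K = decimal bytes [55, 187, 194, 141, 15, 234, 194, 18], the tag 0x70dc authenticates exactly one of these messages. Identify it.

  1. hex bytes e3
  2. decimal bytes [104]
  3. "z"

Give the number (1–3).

Key decimal bytes [55, 187, 194, 141, 15, 234, 194, 18] = 37 bb c2 8d 0f ea c2 12 is 8 bytes > B = 5, so hash it first: H(key) = ca 44, then zero-pad to 5 bytes: K' = ca 44 00 00 00.
K' ⊕ ipad = fc 72 36 36 36; K' ⊕ opad = 96 18 5c 5c 5c.
m1: inner = H(fc 72 36 36 36 e3) = 68 8b; tag = H(96 18 5c 5c 5c 68 8b) = d9dc
m2: inner = H(fc 72 36 36 36 68) = 68 10; tag = H(96 18 5c 5c 5c 68 10) = 5edc
m3: inner = H(fc 72 36 36 36 7a) = 68 22; tag = H(96 18 5c 5c 5c 68 22) = 70dc ← matches

3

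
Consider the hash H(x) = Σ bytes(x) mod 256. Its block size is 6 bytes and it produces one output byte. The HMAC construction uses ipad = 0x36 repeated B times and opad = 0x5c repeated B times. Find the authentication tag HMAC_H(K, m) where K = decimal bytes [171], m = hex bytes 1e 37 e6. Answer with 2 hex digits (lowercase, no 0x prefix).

Key decimal bytes [171] = ab is 1 byte ≤ B = 6; zero-pad to 6 bytes: K' = ab 00 00 00 00 00.
K' ⊕ ipad = 9d 36 36 36 36 36.  K' ⊕ opad = f7 5c 5c 5c 5c 5c.
Inner input = (K'⊕ipad) ∥ m = 9d 36 36 36 36 36 ∥ 1e 37 e6.
Inner hash: sum = 157+54+54+54+54+54+30+55+230 = 742; mod 256 = 230 → e6.
Outer input = (K'⊕opad) ∥ inner = f7 5c 5c 5c 5c 5c ∥ e6.
Outer hash (tag): sum = 247+92+92+92+92+92+230 = 937; mod 256 = 169 → a9.

a9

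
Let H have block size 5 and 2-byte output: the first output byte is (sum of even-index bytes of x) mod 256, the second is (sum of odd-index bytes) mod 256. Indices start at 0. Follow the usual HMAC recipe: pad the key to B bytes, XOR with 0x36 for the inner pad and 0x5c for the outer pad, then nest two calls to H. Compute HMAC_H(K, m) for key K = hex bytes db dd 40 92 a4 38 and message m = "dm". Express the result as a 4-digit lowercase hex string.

Key hex bytes db dd 40 92 a4 38 is 6 bytes > B = 5, so hash it first: H(key) = bf a7, then zero-pad to 5 bytes: K' = bf a7 00 00 00.
K' ⊕ ipad = 89 91 36 36 36.  K' ⊕ opad = e3 fb 5c 5c 5c.
Inner input = (K'⊕ipad) ∥ m = 89 91 36 36 36 ∥ 64 6d.
Inner hash: even-index sum = 354 mod 256 = 98; odd-index sum = 299 mod 256 = 43 → 62 2b.
Outer input = (K'⊕opad) ∥ inner = e3 fb 5c 5c 5c ∥ 62 2b.
Outer hash (tag): even-index sum = 454 mod 256 = 198; odd-index sum = 441 mod 256 = 185 → c6 b9.

c6b9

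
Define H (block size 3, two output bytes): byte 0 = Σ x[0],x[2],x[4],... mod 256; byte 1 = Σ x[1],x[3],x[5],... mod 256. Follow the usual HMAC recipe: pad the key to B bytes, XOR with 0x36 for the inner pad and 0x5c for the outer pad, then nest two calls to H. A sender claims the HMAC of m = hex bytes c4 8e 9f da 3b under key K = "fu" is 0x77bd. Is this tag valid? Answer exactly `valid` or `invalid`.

Key "fu" = 66 75 is 2 bytes ≤ B = 3; zero-pad to 3 bytes: K' = 66 75 00.
K' ⊕ ipad = 50 43 36; K' ⊕ opad = 3a 29 5c.
Inner hash: even-index sum = 494 mod 256 = 238; odd-index sum = 481 mod 256 = 225 → ee e1.
Outer hash (recomputed tag): even-index sum = 375 mod 256 = 119; odd-index sum = 279 mod 256 = 23 → 77 17.
Recomputed tag = 7717; claimed = 77bd → mismatch.

invalid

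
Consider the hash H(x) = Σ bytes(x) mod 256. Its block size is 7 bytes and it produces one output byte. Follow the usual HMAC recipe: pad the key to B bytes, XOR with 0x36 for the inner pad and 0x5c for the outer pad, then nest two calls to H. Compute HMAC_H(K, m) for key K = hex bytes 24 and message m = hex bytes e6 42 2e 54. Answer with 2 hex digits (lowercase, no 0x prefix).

Key hex bytes 24 is 1 byte ≤ B = 7; zero-pad to 7 bytes: K' = 24 00 00 00 00 00 00.
K' ⊕ ipad = 12 36 36 36 36 36 36.  K' ⊕ opad = 78 5c 5c 5c 5c 5c 5c.
Inner input = (K'⊕ipad) ∥ m = 12 36 36 36 36 36 36 ∥ e6 42 2e 54.
Inner hash: sum = 18+54+54+54+54+54+54+230+66+46+84 = 768; mod 256 = 0 → 00.
Outer input = (K'⊕opad) ∥ inner = 78 5c 5c 5c 5c 5c 5c ∥ 00.
Outer hash (tag): sum = 120+92+92+92+92+92+92+0 = 672; mod 256 = 160 → a0.

a0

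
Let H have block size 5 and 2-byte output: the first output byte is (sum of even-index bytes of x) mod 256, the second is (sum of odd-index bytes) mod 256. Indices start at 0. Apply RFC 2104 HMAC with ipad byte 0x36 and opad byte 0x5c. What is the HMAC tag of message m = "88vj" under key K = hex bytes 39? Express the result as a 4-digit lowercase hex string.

Key hex bytes 39 is 1 byte ≤ B = 5; zero-pad to 5 bytes: K' = 39 00 00 00 00.
K' ⊕ ipad = 0f 36 36 36 36.  K' ⊕ opad = 65 5c 5c 5c 5c.
Inner input = (K'⊕ipad) ∥ m = 0f 36 36 36 36 ∥ 38 38 76 6a.
Inner hash: even-index sum = 285 mod 256 = 29; odd-index sum = 282 mod 256 = 26 → 1d 1a.
Outer input = (K'⊕opad) ∥ inner = 65 5c 5c 5c 5c ∥ 1d 1a.
Outer hash (tag): even-index sum = 311 mod 256 = 55; odd-index sum = 213 mod 256 = 213 → 37 d5.

37d5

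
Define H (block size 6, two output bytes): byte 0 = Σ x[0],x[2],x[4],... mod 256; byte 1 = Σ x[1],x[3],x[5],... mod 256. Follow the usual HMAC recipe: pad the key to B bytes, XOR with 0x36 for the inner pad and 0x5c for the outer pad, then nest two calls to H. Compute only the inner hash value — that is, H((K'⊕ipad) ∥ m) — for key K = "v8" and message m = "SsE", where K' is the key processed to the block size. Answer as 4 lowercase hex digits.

Key "v8" = 76 38 is 2 bytes ≤ B = 6; zero-pad to 6 bytes: K' = 76 38 00 00 00 00.
K' ⊕ ipad = 40 0e 36 36 36 36.
Inner input = 40 0e 36 36 36 36 ∥ 53 73 45.
Inner hash: even-index sum = 324 mod 256 = 68; odd-index sum = 237 mod 256 = 237 → 44 ed.

44ed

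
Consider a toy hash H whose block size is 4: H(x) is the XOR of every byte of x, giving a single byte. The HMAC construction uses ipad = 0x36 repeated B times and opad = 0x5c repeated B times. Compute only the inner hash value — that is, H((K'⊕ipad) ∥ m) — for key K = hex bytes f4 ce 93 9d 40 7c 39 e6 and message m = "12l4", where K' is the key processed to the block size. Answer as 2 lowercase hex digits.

Key hex bytes f4 ce 93 9d 40 7c 39 e6 is 8 bytes > B = 4, so hash it first: H(key) = d7, then zero-pad to 4 bytes: K' = d7 00 00 00.
K' ⊕ ipad = e1 36 36 36.
Inner input = e1 36 36 36 ∥ 31 32 6c 34.
Inner hash: XOR e1⊕36⊕36⊕36⊕31⊕32⊕6c⊕34 = 8c.

8c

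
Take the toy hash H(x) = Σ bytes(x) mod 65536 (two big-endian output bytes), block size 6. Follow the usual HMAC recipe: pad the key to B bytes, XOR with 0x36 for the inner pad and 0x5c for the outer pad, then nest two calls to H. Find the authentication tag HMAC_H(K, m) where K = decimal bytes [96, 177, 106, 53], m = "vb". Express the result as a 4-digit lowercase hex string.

Key decimal bytes [96, 177, 106, 53] = 60 b1 6a 35 is 4 bytes ≤ B = 6; zero-pad to 6 bytes: K' = 60 b1 6a 35 00 00.
K' ⊕ ipad = 56 87 5c 03 36 36.  K' ⊕ opad = 3c ed 36 69 5c 5c.
Inner input = (K'⊕ipad) ∥ m = 56 87 5c 03 36 36 ∥ 76 62.
Inner hash: sum = 86+135+92+3+54+54+118+98 = 640 → 02 80.
Outer input = (K'⊕opad) ∥ inner = 3c ed 36 69 5c 5c ∥ 02 80.
Outer hash (tag): sum = 60+237+54+105+92+92+2+128 = 770 → 03 02.

0302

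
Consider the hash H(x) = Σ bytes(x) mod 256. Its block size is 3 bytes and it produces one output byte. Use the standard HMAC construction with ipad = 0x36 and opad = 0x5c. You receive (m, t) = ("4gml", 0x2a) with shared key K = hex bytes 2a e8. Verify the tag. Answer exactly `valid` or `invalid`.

valid

Key hex bytes 2a e8 is 2 bytes ≤ B = 3; zero-pad to 3 bytes: K' = 2a e8 00.
K' ⊕ ipad = 1c de 36; K' ⊕ opad = 76 b4 5c.
Inner hash: sum = 28+222+54+52+103+109+108 = 676; mod 256 = 164 → a4.
Outer hash (recomputed tag): sum = 118+180+92+164 = 554; mod 256 = 42 → 2a.
Recomputed tag = 2a; claimed = 2a → match.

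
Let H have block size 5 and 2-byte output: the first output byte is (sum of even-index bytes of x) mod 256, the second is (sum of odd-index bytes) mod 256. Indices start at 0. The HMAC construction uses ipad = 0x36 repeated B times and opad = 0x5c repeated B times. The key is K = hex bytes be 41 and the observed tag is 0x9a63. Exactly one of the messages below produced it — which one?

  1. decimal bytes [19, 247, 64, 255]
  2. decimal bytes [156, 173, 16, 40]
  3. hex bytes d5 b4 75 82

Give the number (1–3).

Key hex bytes be 41 is 2 bytes ≤ B = 5; zero-pad to 5 bytes: K' = be 41 00 00 00.
K' ⊕ ipad = 88 77 36 36 36; K' ⊕ opad = e2 1d 5c 5c 5c.
m1: inner = H(88 77 36 36 36 13 f7 40 ff) = ea 00; tag = H(e2 1d 5c 5c 5c ea 00) = 9a63 ← matches
m2: inner = H(88 77 36 36 36 9c ad 10 28) = c9 59; tag = H(e2 1d 5c 5c 5c c9 59) = f342
m3: inner = H(88 77 36 36 36 d5 b4 75 82) = 2a f7; tag = H(e2 1d 5c 5c 5c 2a f7) = 91a3

1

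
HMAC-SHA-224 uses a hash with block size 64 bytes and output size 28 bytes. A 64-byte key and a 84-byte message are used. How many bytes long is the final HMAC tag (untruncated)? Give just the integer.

28

The tag is one SHA-224 digest: 28 bytes.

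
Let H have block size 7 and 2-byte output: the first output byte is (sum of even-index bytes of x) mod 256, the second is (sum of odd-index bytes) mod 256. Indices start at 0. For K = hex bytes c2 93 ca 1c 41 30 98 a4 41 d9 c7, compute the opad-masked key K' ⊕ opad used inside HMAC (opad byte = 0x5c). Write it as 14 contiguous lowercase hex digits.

31005c5c5c5c5c

Key hex bytes c2 93 ca 1c 41 30 98 a4 41 d9 c7 is 11 bytes > B = 7, so hash it first: H(key) = 6d 5c, then zero-pad to 7 bytes: K' = 6d 5c 00 00 00 00 00.
XOR each byte with 0x5c: 6d⊕5c=31, 5c⊕5c=00, 00⊕5c=5c, 00⊕5c=5c, 00⊕5c=5c, 00⊕5c=5c, 00⊕5c=5c.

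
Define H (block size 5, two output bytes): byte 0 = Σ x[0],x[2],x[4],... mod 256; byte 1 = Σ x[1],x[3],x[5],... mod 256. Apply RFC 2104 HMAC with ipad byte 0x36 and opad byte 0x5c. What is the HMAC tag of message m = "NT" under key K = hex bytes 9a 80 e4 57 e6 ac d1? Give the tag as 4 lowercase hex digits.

5afe

Key hex bytes 9a 80 e4 57 e6 ac d1 is 7 bytes > B = 5, so hash it first: H(key) = 35 83, then zero-pad to 5 bytes: K' = 35 83 00 00 00.
K' ⊕ ipad = 03 b5 36 36 36.  K' ⊕ opad = 69 df 5c 5c 5c.
Inner input = (K'⊕ipad) ∥ m = 03 b5 36 36 36 ∥ 4e 54.
Inner hash: even-index sum = 195 mod 256 = 195; odd-index sum = 313 mod 256 = 57 → c3 39.
Outer input = (K'⊕opad) ∥ inner = 69 df 5c 5c 5c ∥ c3 39.
Outer hash (tag): even-index sum = 346 mod 256 = 90; odd-index sum = 510 mod 256 = 254 → 5a fe.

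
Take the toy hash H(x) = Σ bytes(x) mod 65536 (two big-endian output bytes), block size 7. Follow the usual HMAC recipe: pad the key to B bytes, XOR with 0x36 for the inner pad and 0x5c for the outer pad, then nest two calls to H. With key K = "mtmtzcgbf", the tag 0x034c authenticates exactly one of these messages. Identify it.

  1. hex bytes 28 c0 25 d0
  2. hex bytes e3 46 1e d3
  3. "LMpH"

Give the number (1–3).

3

Key "mtmtzcgbf" = 6d 74 6d 74 7a 63 67 62 66 is 9 bytes > B = 7, so hash it first: H(key) = 03 ce, then zero-pad to 7 bytes: K' = 03 ce 00 00 00 00 00.
K' ⊕ ipad = 35 f8 36 36 36 36 36; K' ⊕ opad = 5f 92 5c 5c 5c 5c 5c.
m1: inner = H(35 f8 36 36 36 36 36 28 c0 25 d0) = 04 18; tag = H(5f 92 5c 5c 5c 5c 5c 04 18) = 02d9
m2: inner = H(35 f8 36 36 36 36 36 e3 46 1e d3) = 04 55; tag = H(5f 92 5c 5c 5c 5c 5c 04 55) = 0316
m3: inner = H(35 f8 36 36 36 36 36 4c 4d 70 48) = 03 8c; tag = H(5f 92 5c 5c 5c 5c 5c 03 8c) = 034c ← matches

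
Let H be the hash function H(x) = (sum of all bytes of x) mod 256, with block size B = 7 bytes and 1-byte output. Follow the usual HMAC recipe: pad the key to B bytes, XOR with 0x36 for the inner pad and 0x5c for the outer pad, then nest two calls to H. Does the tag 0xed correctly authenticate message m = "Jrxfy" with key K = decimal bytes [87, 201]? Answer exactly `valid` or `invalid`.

valid

Key decimal bytes [87, 201] = 57 c9 is 2 bytes ≤ B = 7; zero-pad to 7 bytes: K' = 57 c9 00 00 00 00 00.
K' ⊕ ipad = 61 ff 36 36 36 36 36; K' ⊕ opad = 0b 95 5c 5c 5c 5c 5c.
Inner hash: sum = 97+255+54+54+54+54+54+74+114+120+102+121 = 1153; mod 256 = 129 → 81.
Outer hash (recomputed tag): sum = 11+149+92+92+92+92+92+129 = 749; mod 256 = 237 → ed.
Recomputed tag = ed; claimed = ed → match.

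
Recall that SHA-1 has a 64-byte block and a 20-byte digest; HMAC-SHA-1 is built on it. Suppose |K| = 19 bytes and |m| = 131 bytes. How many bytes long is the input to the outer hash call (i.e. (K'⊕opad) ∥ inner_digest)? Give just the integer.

Key is 19 ≤ 64 bytes, zero-padded: |K'| = 64.
Outer input = (K'⊕opad) ∥ H(inner) → 64 + 20 = 84 bytes.

84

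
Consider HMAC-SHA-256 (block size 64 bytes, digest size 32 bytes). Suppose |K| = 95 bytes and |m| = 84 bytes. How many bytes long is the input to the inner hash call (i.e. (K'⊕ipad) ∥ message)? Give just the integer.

Key is 95 > 64 bytes, so it is hashed to 32 bytes then zero-padded to 64: |K'| = 64.
Inner input = (K'⊕ipad) ∥ m → 64 + 84 = 148 bytes.

148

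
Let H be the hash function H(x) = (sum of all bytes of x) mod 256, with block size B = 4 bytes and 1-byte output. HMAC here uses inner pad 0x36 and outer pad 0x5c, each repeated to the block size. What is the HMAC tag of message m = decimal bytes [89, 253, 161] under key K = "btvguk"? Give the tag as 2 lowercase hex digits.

21

Key "btvguk" = 62 74 76 67 75 6b is 6 bytes > B = 4, so hash it first: H(key) = 93, then zero-pad to 4 bytes: K' = 93 00 00 00.
K' ⊕ ipad = a5 36 36 36.  K' ⊕ opad = cf 5c 5c 5c.
Inner input = (K'⊕ipad) ∥ m = a5 36 36 36 ∥ 59 fd a1.
Inner hash: sum = 165+54+54+54+89+253+161 = 830; mod 256 = 62 → 3e.
Outer input = (K'⊕opad) ∥ inner = cf 5c 5c 5c ∥ 3e.
Outer hash (tag): sum = 207+92+92+92+62 = 545; mod 256 = 33 → 21.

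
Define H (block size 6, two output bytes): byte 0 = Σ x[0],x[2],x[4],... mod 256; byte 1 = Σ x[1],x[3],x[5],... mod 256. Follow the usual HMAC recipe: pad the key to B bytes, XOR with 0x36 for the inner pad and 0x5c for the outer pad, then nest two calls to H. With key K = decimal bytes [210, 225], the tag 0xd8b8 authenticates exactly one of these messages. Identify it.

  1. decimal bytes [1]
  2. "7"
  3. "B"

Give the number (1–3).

3

Key decimal bytes [210, 225] = d2 e1 is 2 bytes ≤ B = 6; zero-pad to 6 bytes: K' = d2 e1 00 00 00 00.
K' ⊕ ipad = e4 d7 36 36 36 36; K' ⊕ opad = 8e bd 5c 5c 5c 5c.
m1: inner = H(e4 d7 36 36 36 36 01) = 51 43; tag = H(8e bd 5c 5c 5c 5c 51 43) = 97b8
m2: inner = H(e4 d7 36 36 36 36 37) = 87 43; tag = H(8e bd 5c 5c 5c 5c 87 43) = cdb8
m3: inner = H(e4 d7 36 36 36 36 42) = 92 43; tag = H(8e bd 5c 5c 5c 5c 92 43) = d8b8 ← matches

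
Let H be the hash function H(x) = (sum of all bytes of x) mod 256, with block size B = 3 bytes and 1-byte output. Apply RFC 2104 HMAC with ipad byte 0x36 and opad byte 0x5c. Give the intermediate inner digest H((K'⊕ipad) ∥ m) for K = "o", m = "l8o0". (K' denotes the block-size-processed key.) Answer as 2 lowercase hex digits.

08

Key "o" = 6f is 1 byte ≤ B = 3; zero-pad to 3 bytes: K' = 6f 00 00.
K' ⊕ ipad = 59 36 36.
Inner input = 59 36 36 ∥ 6c 38 6f 30.
Inner hash: sum = 89+54+54+108+56+111+48 = 520; mod 256 = 8 → 08.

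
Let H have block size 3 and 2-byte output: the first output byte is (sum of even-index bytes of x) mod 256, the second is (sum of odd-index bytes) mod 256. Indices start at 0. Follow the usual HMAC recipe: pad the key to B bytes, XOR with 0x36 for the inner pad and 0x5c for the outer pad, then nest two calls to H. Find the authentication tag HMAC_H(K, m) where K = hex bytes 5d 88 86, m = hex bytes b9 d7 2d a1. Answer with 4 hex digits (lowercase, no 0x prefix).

7f67

Key hex bytes 5d 88 86 is exactly B = 3 bytes: K' = 5d 88 86.
K' ⊕ ipad = 6b be b0.  K' ⊕ opad = 01 d4 da.
Inner input = (K'⊕ipad) ∥ m = 6b be b0 ∥ b9 d7 2d a1.
Inner hash: even-index sum = 659 mod 256 = 147; odd-index sum = 420 mod 256 = 164 → 93 a4.
Outer input = (K'⊕opad) ∥ inner = 01 d4 da ∥ 93 a4.
Outer hash (tag): even-index sum = 383 mod 256 = 127; odd-index sum = 359 mod 256 = 103 → 7f 67.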